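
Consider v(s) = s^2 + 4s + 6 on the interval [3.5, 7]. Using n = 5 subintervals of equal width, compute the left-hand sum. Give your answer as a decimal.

177.065

Δs = (7 − 3.5)/5 = 0.7.
Left endpoints: 3.5, 4.2, 4.9, 5.6, 6.3.
v(3.5) = 32.25, v(4.2) = 40.44, v(4.9) = 49.61, v(5.6) = 59.76, v(6.3) = 70.89.
Sum = Δs · [v(3.5) + v(4.2) + v(4.9) + v(5.6) + v(6.3)].
Sum = 177.065.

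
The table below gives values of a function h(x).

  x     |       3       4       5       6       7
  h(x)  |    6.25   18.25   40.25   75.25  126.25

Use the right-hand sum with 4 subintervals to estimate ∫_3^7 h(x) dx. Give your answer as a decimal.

260

Δx = 1.
Sum = 1·[18.25 + 40.25 + 75.25 + 126.25] = 260.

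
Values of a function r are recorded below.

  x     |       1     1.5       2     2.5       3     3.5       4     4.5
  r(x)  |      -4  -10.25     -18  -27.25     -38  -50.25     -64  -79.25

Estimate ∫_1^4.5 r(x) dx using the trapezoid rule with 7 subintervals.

Δx = 0.5.
T_7 = (0.5/2)·[(-4) + 2·(-10.25) + 2·(-18) + 2·(-27.25) + 2·(-38) + 2·(-50.25) + 2·(-64) + (-79.25)] = -124.6875.

-124.6875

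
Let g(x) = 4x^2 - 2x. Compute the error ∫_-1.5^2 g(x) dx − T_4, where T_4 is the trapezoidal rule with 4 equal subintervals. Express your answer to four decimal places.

-1.7865

Exact integral: ∫_-1.5^2 g(x) dx ≈ 13.416667.
T_4 = 15.203125.
Error ≈ 13.416667 − 15.203125 ≈ -1.7865.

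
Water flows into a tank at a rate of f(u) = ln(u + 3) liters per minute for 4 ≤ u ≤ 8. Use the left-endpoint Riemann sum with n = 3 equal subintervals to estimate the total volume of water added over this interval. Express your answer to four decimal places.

Δu = (8 − 4)/3 = 4/3.
Left endpoints: 4, 16/3, 20/3.
f(4) ≈ 1.9459, f(16/3) ≈ 2.1203, f(20/3) ≈ 2.2687.
Sum = Δu · [f(4) + f(16/3) + f(20/3)].
Sum ≈ 8.4465.

8.4465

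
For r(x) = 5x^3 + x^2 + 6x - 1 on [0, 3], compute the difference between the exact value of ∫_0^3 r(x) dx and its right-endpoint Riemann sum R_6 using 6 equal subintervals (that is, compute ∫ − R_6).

Exact integral: ∫_0^3 r(x) dx = 134.25.
R_6 = 177.6875.
Error = 134.25 − 177.6875 = -43.4375.

-43.4375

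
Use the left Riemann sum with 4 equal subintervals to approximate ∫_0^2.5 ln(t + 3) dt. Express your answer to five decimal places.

3.38594

Δt = (2.5 − 0)/4 = 0.625.
Left endpoints: 0, 0.625, 1.25, 1.875.
f(0) ≈ 1.09861, f(0.625) ≈ 1.28785, f(1.25) ≈ 1.44692, f(1.875) ≈ 1.58412.
Sum = Δt · [f(0) + f(0.625) + f(1.25) + f(1.875)].
Sum ≈ 3.38594.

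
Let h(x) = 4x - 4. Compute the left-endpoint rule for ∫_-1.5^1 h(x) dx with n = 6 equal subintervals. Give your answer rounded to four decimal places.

Δx = (1 − (-1.5))/6 = 5/12.
Left endpoints: -1.5, -13/12, -2/3, -0.25, 1/6, 7/12.
h(-1.5) = -10, h(-13/12) = -25/3, h(-2/3) = -20/3, h(-0.25) = -5, h(1/6) = -10/3, h(7/12) = -5/3.
Sum = Δx · [h(-1.5) + h(-13/12) + h(-2/3) + ...].
Sum ≈ -14.5833.

-14.5833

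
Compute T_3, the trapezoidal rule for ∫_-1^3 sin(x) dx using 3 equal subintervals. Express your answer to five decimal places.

Δx = (3 − (-1))/3 = 4/3.
f(-1) ≈ -0.84147, f(1/3) ≈ 0.32719, f(5/3) ≈ 0.99541, f(3) ≈ 0.14112.
T_3 = (Δx/2)·[f(x_0) + 2f(x_1) + 2f(x_2) + f(x_3)].
Sum ≈ 1.29657.

1.29657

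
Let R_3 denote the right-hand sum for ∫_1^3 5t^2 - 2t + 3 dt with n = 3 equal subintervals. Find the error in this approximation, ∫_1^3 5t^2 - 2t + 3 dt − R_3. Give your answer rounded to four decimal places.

-12.7407

Exact integral: ∫_1^3 f(t) dt ≈ 41.333333.
R_3 ≈ 54.074074.
Error ≈ 41.333333 − 54.074074 ≈ -12.7407.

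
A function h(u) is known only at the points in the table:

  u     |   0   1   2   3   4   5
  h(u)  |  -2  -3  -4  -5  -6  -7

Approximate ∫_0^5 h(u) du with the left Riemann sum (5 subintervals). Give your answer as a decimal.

Δu = 1.
Sum = 1·[(-2) + (-3) + (-4) + (-5) + (-6)] = -20.

-20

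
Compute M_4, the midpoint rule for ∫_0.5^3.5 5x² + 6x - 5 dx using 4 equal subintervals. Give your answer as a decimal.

Δx = (3.5 − 0.5)/4 = 0.75.
Midpoints: 0.875, 1.625, 2.375, 3.125.
f(0.875) = 4.078125, f(1.625) = 17.953125, f(2.375) = 37.453125, f(3.125) = 62.578125.
Sum = Δx · [f(0.875) + f(1.625) + f(2.375) + f(3.125)].
Sum = 91.546875.

91.546875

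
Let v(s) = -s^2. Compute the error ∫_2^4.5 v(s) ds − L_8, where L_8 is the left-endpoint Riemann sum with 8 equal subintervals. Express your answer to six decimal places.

Exact integral: ∫_2^4.5 v(s) ds ≈ -27.70833333.
L_8 ≈ -25.20996094.
Error ≈ -27.70833333 − (-25.20996094) ≈ -2.498372.

-2.498372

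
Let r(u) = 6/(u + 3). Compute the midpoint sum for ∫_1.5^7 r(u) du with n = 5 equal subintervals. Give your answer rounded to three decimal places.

4.779

Δu = (7 − 1.5)/5 = 1.1.
Midpoints: 2.05, 3.15, 4.25, 5.35, 6.45.
r(2.05) = 120/101, r(3.15) = 40/41, r(4.25) = 24/29, r(5.35) = 120/167, r(6.45) = 40/63.
Sum = Δu · [r(2.05) + r(3.15) + r(4.25) + r(5.35) + r(6.45)].
Sum ≈ 4.779.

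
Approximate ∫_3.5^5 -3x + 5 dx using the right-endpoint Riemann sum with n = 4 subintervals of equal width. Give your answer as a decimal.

Δx = (5 − 3.5)/4 = 0.375.
Right endpoints: 3.875, 4.25, 4.625, 5.
f(3.875) = -6.625, f(4.25) = -7.75, f(4.625) = -8.875, f(5) = -10.
Sum = Δx · [f(3.875) + f(4.25) + f(4.625) + f(5)].
Sum = -12.46875.

-12.46875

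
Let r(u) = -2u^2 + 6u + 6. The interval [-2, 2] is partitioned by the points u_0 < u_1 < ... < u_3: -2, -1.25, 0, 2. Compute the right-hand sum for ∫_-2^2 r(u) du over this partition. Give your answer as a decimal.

Subinterval widths: 0.75, 1.25, 2.
Right endpoints: -1.25, 0, 2.
r(-1.25) = -4.625, r(0) = 6, r(2) = 10.
Sum = Σ Δu_i · r(u_i).
Sum = 24.03125.

24.03125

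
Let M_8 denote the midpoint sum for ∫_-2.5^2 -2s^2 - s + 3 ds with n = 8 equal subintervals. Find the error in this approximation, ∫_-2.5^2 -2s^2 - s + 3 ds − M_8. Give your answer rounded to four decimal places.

Exact integral: ∫_-2.5^2 f(s) ds = -1.125.
M_8 ≈ -0.887695.
Error ≈ -1.125 − (-0.887695) ≈ -0.2373.

-0.2373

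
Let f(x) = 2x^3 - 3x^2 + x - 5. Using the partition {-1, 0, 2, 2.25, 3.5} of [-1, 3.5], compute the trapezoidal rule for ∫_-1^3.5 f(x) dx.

21.4453125

Subinterval widths: 1, 2, 0.25, 1.25.
f(-1) = -11, f(0) = -5, f(2) = 1, f(2.25) = 4.84375, f(3.5) = 47.5.
On each subinterval the trapezoid contributes (Δx_i/2)·[f(x_{i-1}) + f(x_i)].
Sum = 21.4453125.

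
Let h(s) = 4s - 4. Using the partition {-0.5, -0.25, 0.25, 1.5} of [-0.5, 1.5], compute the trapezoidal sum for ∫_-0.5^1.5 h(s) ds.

-4

Subinterval widths: 0.25, 0.5, 1.25.
h(-0.5) = -6, h(-0.25) = -5, h(0.25) = -3, h(1.5) = 2.
On each subinterval the trapezoid contributes (Δs_i/2)·[h(s_{i-1}) + h(s_i)].
Sum = -4.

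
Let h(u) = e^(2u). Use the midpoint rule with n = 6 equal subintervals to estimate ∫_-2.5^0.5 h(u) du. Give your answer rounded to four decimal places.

1.3009

Δu = (0.5 − (-2.5))/6 = 0.5.
Midpoints: -2.25, -1.75, -1.25, -0.75, -0.25, 0.25.
h(-2.25) ≈ 0.0111, h(-1.75) ≈ 0.0302, h(-1.25) ≈ 0.0821, h(-0.75) ≈ 0.2231, h(-0.25) ≈ 0.6065, h(0.25) ≈ 1.6487.
Sum = Δu · [h(-2.25) + h(-1.75) + h(-1.25) + ...].
Sum ≈ 1.3009.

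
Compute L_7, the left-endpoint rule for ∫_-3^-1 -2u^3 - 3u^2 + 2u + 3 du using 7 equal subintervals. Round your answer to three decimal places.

15.673

Δu = (-1 − (-3))/7 = 2/7.
Left endpoints: -3, -19/7, -17/7, -15/7, -13/7, -11/7, -9/7.
f(-3) = 24, f(-19/7) = 5304/343, f(-17/7) = 3120/343, f(-15/7) = 1584/343, f(-13/7) = 600/343, f(-11/7) = 72/343, f(-9/7) = -96/343.
Sum = Δu · [f(-3) + f(-19/7) + f(-17/7) + ...].
Sum ≈ 15.673.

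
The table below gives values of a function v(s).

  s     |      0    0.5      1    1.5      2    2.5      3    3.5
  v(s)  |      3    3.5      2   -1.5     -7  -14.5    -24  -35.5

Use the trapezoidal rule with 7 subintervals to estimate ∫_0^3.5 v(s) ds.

Δs = 0.5.
T_7 = (0.5/2)·[3 + 2·3.5 + 2·2 + 2·(-1.5) + 2·(-7) + 2·(-14.5) + 2·(-24) + (-35.5)] = -28.875.

-28.875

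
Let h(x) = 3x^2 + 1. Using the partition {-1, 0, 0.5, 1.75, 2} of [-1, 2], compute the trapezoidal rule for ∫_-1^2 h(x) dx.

Subinterval widths: 1, 0.5, 1.25, 0.25.
h(-1) = 4, h(0) = 1, h(0.5) = 1.75, h(1.75) = 10.1875, h(2) = 13.
On each subinterval the trapezoid contributes (Δx_i/2)·[h(x_{i-1}) + h(x_i)].
Sum = 13.546875.

13.546875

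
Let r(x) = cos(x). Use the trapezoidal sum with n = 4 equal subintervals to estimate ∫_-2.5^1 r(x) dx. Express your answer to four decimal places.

Δx = (1 − (-2.5))/4 = 0.875.
r(-2.5) ≈ -0.8011, r(-1.625) ≈ -0.0542, r(-0.75) ≈ 0.7317, r(0.125) ≈ 0.9922, r(1) ≈ 0.5403.
T_4 = (Δx/2)·[r(x_0) + 2r(x_1) + 2r(x_2) + 2r(x_3) + r(x_4)].
Sum ≈ 1.3469.

1.3469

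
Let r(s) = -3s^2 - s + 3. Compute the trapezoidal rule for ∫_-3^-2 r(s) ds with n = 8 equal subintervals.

-13.5078125

Δs = (-2 − (-3))/8 = 0.125.
r(-3) = -21, r(-2.875) = -18.921875, r(-2.75) = -16.9375, r(-2.625) = -15.046875, r(-2.5) = -13.25, r(-2.375) = -11.546875, r(-2.25) = -9.9375, r(-2.125) = -8.421875, r(-2) = -7.
T_8 = (Δs/2)·[r(s_0) + 2r(s_1) + ... + 2r(s_{7}) + r(s_8)].
Sum = -13.5078125.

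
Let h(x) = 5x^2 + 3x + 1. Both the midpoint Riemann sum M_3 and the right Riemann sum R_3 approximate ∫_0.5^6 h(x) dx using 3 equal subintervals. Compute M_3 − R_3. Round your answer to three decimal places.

-202.087

M_3 ≈ 411.21412.
R_3 ≈ 613.30093.
M_3 − R_3 ≈ -202.087.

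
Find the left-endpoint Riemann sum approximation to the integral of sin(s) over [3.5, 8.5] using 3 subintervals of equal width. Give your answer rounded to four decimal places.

Δs = (8.5 − 3.5)/3 = 5/3.
Left endpoints: 3.5, 31/6, 41/6.
f(3.5) ≈ -0.3508, f(31/6) ≈ -0.8986, f(41/6) ≈ 0.5228.
Sum = Δs · [f(3.5) + f(31/6) + f(41/6)].
Sum ≈ -1.2109.

-1.2109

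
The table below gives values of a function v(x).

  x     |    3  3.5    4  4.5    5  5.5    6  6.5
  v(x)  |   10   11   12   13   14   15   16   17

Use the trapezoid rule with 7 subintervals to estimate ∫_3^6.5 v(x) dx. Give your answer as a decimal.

47.25

Δx = 0.5.
T_7 = (0.5/2)·[10 + 2·11 + 2·12 + 2·13 + 2·14 + 2·15 + 2·16 + 17] = 47.25.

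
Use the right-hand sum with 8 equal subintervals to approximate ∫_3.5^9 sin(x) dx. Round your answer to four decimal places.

0.2379

Δx = (9 − 3.5)/8 = 0.6875.
Right endpoints: 4.1875, 4.875, 5.5625, 6.25, 6.9375, 7.625, 8.3125, 9.
f(4.1875) ≈ -0.8654, f(4.875) ≈ -0.9868, f(5.5625) ≈ -0.6599, f(6.25) ≈ -0.0332, f(6.9375) ≈ 0.6086, f(7.625) ≈ 0.9739, f(8.3125) ≈ 0.8967, f(9) ≈ 0.4121.
Sum = Δx · [f(4.1875) + f(4.875) + f(5.5625) + ...].
Sum ≈ 0.2379.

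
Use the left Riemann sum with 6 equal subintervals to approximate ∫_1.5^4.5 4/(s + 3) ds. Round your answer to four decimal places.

2.1348

Δs = (4.5 − 1.5)/6 = 0.5.
Left endpoints: 1.5, 2, 2.5, 3, 3.5, 4.
f(1.5) = 8/9, f(2) = 0.8, f(2.5) = 8/11, f(3) = 2/3, f(3.5) = 8/13, f(4) = 4/7.
Sum = Δs · [f(1.5) + f(2) + f(2.5) + ...].
Sum ≈ 2.1348.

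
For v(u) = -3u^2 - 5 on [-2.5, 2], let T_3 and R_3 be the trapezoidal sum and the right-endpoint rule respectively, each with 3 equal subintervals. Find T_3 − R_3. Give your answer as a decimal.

T_3 = -51.1875.
R_3 = -46.125.
T_3 − R_3 = -5.0625.

-5.0625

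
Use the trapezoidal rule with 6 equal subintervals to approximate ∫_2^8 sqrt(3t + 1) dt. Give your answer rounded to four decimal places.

Δt = (8 − 2)/6 = 1.
f(2) ≈ 2.6458, f(3) ≈ 3.1623, f(4) ≈ 3.6056, f(5) ≈ 4.0000, f(6) ≈ 4.3589, f(7) ≈ 4.6904, f(8) ≈ 5.0000.
T_6 = (Δt/2)·[f(t_0) + 2f(t_1) + ... + 2f(t_{5}) + f(t_6)].
Sum ≈ 23.6400.

23.6400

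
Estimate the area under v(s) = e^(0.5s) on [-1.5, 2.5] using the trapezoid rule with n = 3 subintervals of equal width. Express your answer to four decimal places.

Δs = (2.5 − (-1.5))/3 = 4/3.
v(-1.5) ≈ 0.4724, v(-1/6) ≈ 0.9200, v(7/6) ≈ 1.7920, v(2.5) ≈ 3.4903.
T_3 = (Δs/2)·[v(s_0) + 2v(s_1) + 2v(s_2) + v(s_3)].
Sum ≈ 6.2579.

6.2579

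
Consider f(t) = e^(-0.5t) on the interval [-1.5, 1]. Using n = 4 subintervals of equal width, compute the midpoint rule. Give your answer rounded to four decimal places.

Δt = (1 − (-1.5))/4 = 0.625.
Midpoints: -1.1875, -0.5625, 0.0625, 0.6875.
f(-1.1875) ≈ 1.8108, f(-0.5625) ≈ 1.3248, f(0.0625) ≈ 0.9692, f(0.6875) ≈ 0.7091.
Sum = Δt · [f(-1.1875) + f(-0.5625) + f(0.0625) + f(0.6875)].
Sum ≈ 3.0087.

3.0087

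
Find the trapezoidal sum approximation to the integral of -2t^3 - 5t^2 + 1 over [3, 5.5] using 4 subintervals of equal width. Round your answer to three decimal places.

-651.787

Δt = (5.5 − 3)/4 = 0.625.
f(3) = -98, f(3.625) = -159.97265625, f(4.25) = -242.84375, f(4.875) = -349.54296875, f(5.5) = -483.
T_4 = (Δt/2)·[f(t_0) + 2f(t_1) + 2f(t_2) + 2f(t_3) + f(t_4)].
Sum ≈ -651.787.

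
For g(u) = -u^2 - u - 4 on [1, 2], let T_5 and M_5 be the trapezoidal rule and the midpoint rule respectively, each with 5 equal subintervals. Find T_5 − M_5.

T_5 = -7.84.
M_5 = -7.83.
T_5 − M_5 = -0.01.

-0.01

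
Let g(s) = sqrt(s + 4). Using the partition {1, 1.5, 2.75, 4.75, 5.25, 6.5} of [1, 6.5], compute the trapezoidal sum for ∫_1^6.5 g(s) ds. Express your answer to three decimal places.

15.217

Subinterval widths: 0.5, 1.25, 2, 0.5, 1.25.
g(1) ≈ 2.236, g(1.5) ≈ 2.345, g(2.75) ≈ 2.598, g(4.75) ≈ 2.958, g(5.25) ≈ 3.041, g(6.5) ≈ 3.240.
On each subinterval the trapezoid contributes (Δs_i/2)·[g(s_{i-1}) + g(s_i)].
Sum ≈ 15.217.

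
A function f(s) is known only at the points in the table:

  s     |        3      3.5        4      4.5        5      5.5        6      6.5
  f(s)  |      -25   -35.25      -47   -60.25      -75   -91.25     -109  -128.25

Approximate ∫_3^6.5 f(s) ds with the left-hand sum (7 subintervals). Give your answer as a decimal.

Δs = 0.5.
Sum = 0.5·[(-25) + (-35.25) + (-47) + (-60.25) + (-75) + (-91.25) + (-109)] = -221.375.

-221.375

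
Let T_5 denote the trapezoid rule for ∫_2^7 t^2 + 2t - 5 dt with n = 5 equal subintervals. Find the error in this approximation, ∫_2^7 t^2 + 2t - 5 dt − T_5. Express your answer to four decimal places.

-0.8333

Exact integral: ∫_2^7 f(t) dt ≈ 131.666667.
T_5 = 132.5.
Error ≈ 131.666667 − 132.5 ≈ -0.8333.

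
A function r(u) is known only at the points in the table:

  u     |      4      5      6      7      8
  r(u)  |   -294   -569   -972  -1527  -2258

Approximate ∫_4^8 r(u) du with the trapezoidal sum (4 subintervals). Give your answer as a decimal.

-4344

Δu = 1.
T_4 = (1/2)·[(-294) + 2·(-569) + 2·(-972) + 2·(-1527) + (-2258)] = -4344.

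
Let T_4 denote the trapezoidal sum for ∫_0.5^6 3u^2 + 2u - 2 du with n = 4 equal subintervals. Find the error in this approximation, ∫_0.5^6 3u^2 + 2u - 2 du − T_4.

Exact integral: ∫_0.5^6 f(u) du = 240.625.
T_4 = 245.82421875.
Error = 240.625 − 245.82421875 = -5.19921875.

-5.19921875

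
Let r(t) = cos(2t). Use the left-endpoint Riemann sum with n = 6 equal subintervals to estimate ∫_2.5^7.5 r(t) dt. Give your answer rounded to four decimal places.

Δt = (7.5 − 2.5)/6 = 5/6.
Left endpoints: 2.5, 10/3, 25/6, 5, 35/6, 20/3.
r(2.5) ≈ 0.2837, r(10/3) ≈ 0.9274, r(25/6) ≈ -0.4612, r(5) ≈ -0.8391, r(35/6) ≈ 0.6218, r(20/3) ≈ 0.7200.
Sum = Δt · [r(2.5) + r(10/3) + r(25/6) + ...].
Sum ≈ 1.0438.

1.0438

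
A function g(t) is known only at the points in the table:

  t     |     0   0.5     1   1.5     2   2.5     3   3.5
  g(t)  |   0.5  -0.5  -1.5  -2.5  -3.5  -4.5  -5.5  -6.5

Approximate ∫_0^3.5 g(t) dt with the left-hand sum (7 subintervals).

Δt = 0.5.
Sum = 0.5·[0.5 + (-0.5) + (-1.5) + (-2.5) + (-3.5) + (-4.5) + (-5.5)] = -8.75.

-8.75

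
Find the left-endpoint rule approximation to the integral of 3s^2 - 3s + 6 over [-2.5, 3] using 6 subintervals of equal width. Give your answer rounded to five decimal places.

Δs = (3 − (-2.5))/6 = 11/12.
Left endpoints: -2.5, -19/12, -2/3, 0.25, 7/6, 25/12.
f(-2.5) = 32.25, f(-19/12) = 877/48, f(-2/3) = 28/3, f(0.25) = 5.4375, f(7/6) = 79/12, f(25/12) = 613/48.
Sum = Δs · [f(-2.5) + f(-19/12) + f(-2/3) + ...].
Sum ≈ 77.59201.

77.59201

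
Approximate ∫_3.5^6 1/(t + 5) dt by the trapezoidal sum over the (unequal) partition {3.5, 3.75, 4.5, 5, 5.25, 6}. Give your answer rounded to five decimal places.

0.25801

Subinterval widths: 0.25, 0.75, 0.5, 0.25, 0.75.
f(3.5) = 2/17, f(3.75) = 4/35, f(4.5) = 2/19, f(5) = 0.1, f(5.25) = 4/41, f(6) = 1/11.
On each subinterval the trapezoid contributes (Δt_i/2)·[f(t_{i-1}) + f(t_i)].
Sum ≈ 0.25801.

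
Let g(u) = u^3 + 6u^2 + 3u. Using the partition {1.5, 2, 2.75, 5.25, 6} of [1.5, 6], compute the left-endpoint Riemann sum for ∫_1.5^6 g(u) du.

Subinterval widths: 0.5, 0.75, 2.5, 0.75.
Left endpoints: 1.5, 2, 2.75, 5.25.
g(1.5) = 21.375, g(2) = 38, g(2.75) = 74.421875, g(5.25) = 325.828125.
Sum = Σ Δu_i · g(u_i).
Sum = 469.61328125.

469.61328125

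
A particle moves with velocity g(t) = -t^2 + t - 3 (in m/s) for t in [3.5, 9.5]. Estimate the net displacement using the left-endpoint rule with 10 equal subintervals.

Δt = (9.5 − 3.5)/10 = 0.6.
Left endpoints: 3.5, 4.1, 4.7, 5.3, 5.9, 6.5, 7.1, 7.7, 8.3, 8.9.
g(3.5) = -11.75, g(4.1) = -15.71, g(4.7) = -20.39, g(5.3) = -25.79, g(5.9) = -31.91, g(6.5) = -38.75, g(7.1) = -46.31, g(7.7) = -54.59, g(8.3) = -63.59, g(8.9) = -73.31.
Sum = Δt · [g(3.5) + g(4.1) + g(4.7) + ...].
Sum = -229.26.

-229.26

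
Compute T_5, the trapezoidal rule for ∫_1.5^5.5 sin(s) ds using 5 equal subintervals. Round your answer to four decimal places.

Δs = (5.5 − 1.5)/5 = 0.8.
f(1.5) ≈ 0.9975, f(2.3) ≈ 0.7457, f(3.1) ≈ 0.0416, f(3.9) ≈ -0.6878, f(4.7) ≈ -0.9999, f(5.5) ≈ -0.7055.
T_5 = (Δs/2)·[f(s_0) + 2f(s_1) + ... + 2f(s_{4}) + f(s_5)].
Sum ≈ -0.6035.

-0.6035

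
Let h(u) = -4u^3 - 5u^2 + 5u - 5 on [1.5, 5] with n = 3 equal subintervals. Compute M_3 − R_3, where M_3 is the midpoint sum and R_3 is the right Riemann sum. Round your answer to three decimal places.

M_3 ≈ -765.80324.
R_3 ≈ -1158.14352.
M_3 − R_3 ≈ 392.340.

392.340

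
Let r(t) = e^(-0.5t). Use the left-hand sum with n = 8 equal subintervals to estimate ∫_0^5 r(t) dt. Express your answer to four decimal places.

Δt = (5 − 0)/8 = 0.625.
Left endpoints: 0, 0.625, 1.25, 1.875, 2.5, 3.125, 3.75, 4.375.
r(0) ≈ 1.0000, r(0.625) ≈ 0.7316, r(1.25) ≈ 0.5353, r(1.875) ≈ 0.3916, r(2.5) ≈ 0.2865, r(3.125) ≈ 0.2096, r(3.75) ≈ 0.1534, r(4.375) ≈ 0.1122.
Sum = Δt · [r(0) + r(0.625) + r(1.25) + ...].
Sum ≈ 2.1376.

2.1376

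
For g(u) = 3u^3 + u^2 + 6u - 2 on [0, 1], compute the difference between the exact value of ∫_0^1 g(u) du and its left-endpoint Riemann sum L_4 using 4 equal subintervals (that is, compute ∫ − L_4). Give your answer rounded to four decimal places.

1.1927

Exact integral: ∫_0^1 g(u) du ≈ 2.083333.
L_4 = 0.890625.
Error ≈ 2.083333 − 0.890625 ≈ 1.1927.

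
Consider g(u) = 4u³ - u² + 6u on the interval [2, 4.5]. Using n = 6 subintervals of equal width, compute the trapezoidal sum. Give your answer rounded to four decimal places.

417.8530

Δu = (4.5 − 2)/6 = 5/12.
g(2) = 40, g(29/12) = 14065/216, g(17/6) = 10795/108, g(3.25) = 146.25, g(11/3) = 5555/27, g(49/12) = 60515/216, g(4.5) = 371.25.
T_6 = (Δu/2)·[g(u_0) + 2g(u_1) + ... + 2g(u_{5}) + g(u_6)].
Sum ≈ 417.8530.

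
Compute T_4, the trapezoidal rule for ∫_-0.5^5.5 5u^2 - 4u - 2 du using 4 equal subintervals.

Δu = (5.5 − (-0.5))/4 = 1.5.
f(-0.5) = 1.25, f(1) = -1, f(2.5) = 19.25, f(4) = 62, f(5.5) = 127.25.
T_4 = (Δu/2)·[f(u_0) + 2f(u_1) + 2f(u_2) + 2f(u_3) + f(u_4)].
Sum = 216.75.

216.75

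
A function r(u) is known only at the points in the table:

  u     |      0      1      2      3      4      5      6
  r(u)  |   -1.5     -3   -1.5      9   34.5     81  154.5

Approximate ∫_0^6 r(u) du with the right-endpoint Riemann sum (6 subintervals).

274.5

Δu = 1.
Sum = 1·[(-3) + (-1.5) + 9 + 34.5 + 81 + 154.5] = 274.5.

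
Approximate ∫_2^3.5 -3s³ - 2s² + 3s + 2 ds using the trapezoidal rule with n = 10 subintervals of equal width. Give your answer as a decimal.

Δs = (3.5 − 2)/10 = 0.15.
f(2) = -24, f(2.15) = -30.610125, f(2.3) = -38.181, f(2.45) = -46.773375, f(2.6) = -56.448, f(2.75) = -67.265625, f(2.9) = -79.287, f(3.05) = -92.572875, f(3.2) = -107.184, f(3.35) = -123.181125, f(3.5) = -140.625.
T_10 = (Δs/2)·[f(s_0) + 2f(s_1) + ... + 2f(s_{9}) + f(s_10)].
Sum = -108.57234375.

-108.57234375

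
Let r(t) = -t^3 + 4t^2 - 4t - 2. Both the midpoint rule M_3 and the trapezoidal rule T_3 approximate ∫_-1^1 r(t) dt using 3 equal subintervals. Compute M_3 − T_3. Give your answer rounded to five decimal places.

M_3 ≈ -1.6296296.
T_3 ≈ -0.7407407.
M_3 − T_3 ≈ -0.88889.

-0.88889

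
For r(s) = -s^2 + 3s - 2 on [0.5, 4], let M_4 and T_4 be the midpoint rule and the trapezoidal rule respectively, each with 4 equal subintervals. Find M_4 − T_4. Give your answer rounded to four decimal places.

M_4 ≈ -4.443359.
T_4 = -5.11328125.
M_4 − T_4 ≈ 0.6699.

0.6699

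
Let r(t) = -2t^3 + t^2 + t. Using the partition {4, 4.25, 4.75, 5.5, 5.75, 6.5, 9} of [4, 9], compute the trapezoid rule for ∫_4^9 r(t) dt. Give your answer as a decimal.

Subinterval widths: 0.25, 0.5, 0.75, 0.25, 0.75, 2.5.
r(4) = -108, r(4.25) = -131.21875, r(4.75) = -187.03125, r(5.5) = -297, r(5.75) = -341.40625, r(6.5) = -500.5, r(9) = -1368.
On each subinterval the trapezoid contributes (Δt_i/2)·[r(t_{i-1}) + r(t_i)].
Sum = -3022.1171875.

-3022.1171875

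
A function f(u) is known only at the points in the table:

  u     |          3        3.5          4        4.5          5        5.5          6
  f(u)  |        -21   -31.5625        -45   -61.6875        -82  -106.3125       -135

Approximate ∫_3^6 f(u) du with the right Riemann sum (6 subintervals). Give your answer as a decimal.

Δu = 0.5.
Sum = 0.5·[(-31.5625) + (-45) + (-61.6875) + (-82) + (-106.3125) + (-135)] = -230.78125.

-230.78125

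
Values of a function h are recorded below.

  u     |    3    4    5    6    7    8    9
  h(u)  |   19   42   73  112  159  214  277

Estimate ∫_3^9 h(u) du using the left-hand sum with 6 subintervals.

Δu = 1.
Sum = 1·[19 + 42 + 73 + 112 + 159 + 214] = 619.

619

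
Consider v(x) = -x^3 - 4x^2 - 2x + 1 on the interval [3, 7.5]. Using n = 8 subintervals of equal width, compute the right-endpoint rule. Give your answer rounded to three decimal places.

-1511.448

Δx = (7.5 − 3)/8 = 0.5625.
Right endpoints: 3.5625, 4.125, 4.6875, 5.25, 5.8125, 6.375, 6.9375, 7.5.
v(3.5625) = -418217/4096, v(4.125) = -74497/512, v(4.6875) = -816179/4096, v(5.25) = -264.453125, v(5.8125) = -1401413/4096, v(6.375) = -221899/512, v(6.9375) = -2208911/4096, v(7.5) = -660.875.
Sum = Δx · [v(3.5625) + v(4.125) + v(4.6875) + ...].
Sum ≈ -1511.448.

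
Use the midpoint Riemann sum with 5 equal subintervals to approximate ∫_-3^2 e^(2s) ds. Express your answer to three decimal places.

23.228

Δs = (2 − (-3))/5 = 1.
Midpoints: -2.5, -1.5, -0.5, 0.5, 1.5.
f(-2.5) ≈ 0.007, f(-1.5) ≈ 0.050, f(-0.5) ≈ 0.368, f(0.5) ≈ 2.718, f(1.5) ≈ 20.086.
Sum = Δs · [f(-2.5) + f(-1.5) + f(-0.5) + f(0.5) + f(1.5)].
Sum ≈ 23.228.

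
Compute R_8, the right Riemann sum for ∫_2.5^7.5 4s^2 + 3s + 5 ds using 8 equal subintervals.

Δs = (7.5 − 2.5)/8 = 0.625.
Right endpoints: 3.125, 3.75, 4.375, 5, 5.625, 6.25, 6.875, 7.5.
f(3.125) = 53.4375, f(3.75) = 72.5, f(4.375) = 94.6875, f(5) = 120, f(5.625) = 148.4375, f(6.25) = 180, f(6.875) = 214.6875, f(7.5) = 252.5.
Sum = Δs · [f(3.125) + f(3.75) + f(4.375) + ...].
Sum = 710.15625.

710.15625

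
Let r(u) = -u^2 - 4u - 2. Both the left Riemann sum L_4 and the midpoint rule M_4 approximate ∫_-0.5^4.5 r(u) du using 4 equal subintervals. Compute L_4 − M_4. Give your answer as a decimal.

23.046875

L_4 = -56.71875.
M_4 = -79.765625.
L_4 − M_4 = 23.046875.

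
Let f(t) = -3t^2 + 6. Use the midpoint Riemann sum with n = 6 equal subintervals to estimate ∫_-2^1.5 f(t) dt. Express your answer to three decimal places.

Δt = (1.5 − (-2))/6 = 7/12.
Midpoints: -41/24, -1.125, -13/24, 1/24, 0.625, 29/24.
f(-41/24) = -529/192, f(-1.125) = 2.203125, f(-13/24) = 983/192, f(1/24) = 1151/192, f(0.625) = 4.828125, f(29/24) = 311/192.
Sum = Δt · [f(-41/24) + f(-1.125) + f(-13/24) + ...].
Sum ≈ 9.923.

9.923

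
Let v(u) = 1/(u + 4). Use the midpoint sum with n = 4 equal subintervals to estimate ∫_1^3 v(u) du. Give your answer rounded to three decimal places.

Δu = (3 − 1)/4 = 0.5.
Midpoints: 1.25, 1.75, 2.25, 2.75.
v(1.25) = 4/21, v(1.75) = 4/23, v(2.25) = 0.16, v(2.75) = 4/27.
Sum = Δu · [v(1.25) + v(1.75) + v(2.25) + v(2.75)].
Sum ≈ 0.336.

0.336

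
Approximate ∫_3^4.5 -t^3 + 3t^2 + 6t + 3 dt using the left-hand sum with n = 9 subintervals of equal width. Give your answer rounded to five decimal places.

Δt = (4.5 − 3)/9 = 1/6.
Left endpoints: 3, 19/6, 10/3, 3.5, 11/3, 23/6, 4, 25/6, 13/3.
f(3) = 21, f(19/6) = 4391/216, f(10/3) = 521/27, f(3.5) = 17.875, f(11/3) = 433/27, f(23/6) = 2971/216, f(4) = 11, f(25/6) = 1673/216, f(13/3) = 107/27.
Sum = Δt · [f(3) + f(19/6) + f(10/3) + ...].
Sum ≈ 21.83333.

21.83333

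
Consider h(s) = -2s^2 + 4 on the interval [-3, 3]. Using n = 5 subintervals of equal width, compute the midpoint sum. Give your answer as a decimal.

-10.56

Δs = (3 − (-3))/5 = 1.2.
Midpoints: -2.4, -1.2, 0, 1.2, 2.4.
h(-2.4) = -7.52, h(-1.2) = 1.12, h(0) = 4, h(1.2) = 1.12, h(2.4) = -7.52.
Sum = Δs · [h(-2.4) + h(-1.2) + h(0) + h(1.2) + h(2.4)].
Sum = -10.56.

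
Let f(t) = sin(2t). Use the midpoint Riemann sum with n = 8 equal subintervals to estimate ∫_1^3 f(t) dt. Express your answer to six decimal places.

-0.695379

Δt = (3 − 1)/8 = 0.25.
Midpoints: 1.125, 1.375, 1.625, 1.875, 2.125, 2.375, 2.625, 2.875.
f(1.125) ≈ 0.778073, f(1.375) ≈ 0.381661, f(1.625) ≈ -0.108195, f(1.875) ≈ -0.571561, f(2.125) ≈ -0.894989, f(2.375) ≈ -0.999293, f(2.625) ≈ -0.858934, f(2.875) ≈ -0.508279.
Sum = Δt · [f(1.125) + f(1.375) + f(1.625) + ...].
Sum ≈ -0.695379.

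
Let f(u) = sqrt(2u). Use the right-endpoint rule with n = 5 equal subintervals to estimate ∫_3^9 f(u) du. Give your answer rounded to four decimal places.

21.6121

Δu = (9 − 3)/5 = 1.2.
Right endpoints: 4.2, 5.4, 6.6, 7.8, 9.
f(4.2) ≈ 2.8983, f(5.4) ≈ 3.2863, f(6.6) ≈ 3.6332, f(7.8) ≈ 3.9497, f(9) ≈ 4.2426.
Sum = Δu · [f(4.2) + f(5.4) + f(6.6) + f(7.8) + f(9)].
Sum ≈ 21.6121.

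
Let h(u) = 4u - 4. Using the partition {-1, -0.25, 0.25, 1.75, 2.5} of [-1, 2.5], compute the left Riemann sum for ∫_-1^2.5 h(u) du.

Subinterval widths: 0.75, 0.5, 1.5, 0.75.
Left endpoints: -1, -0.25, 0.25, 1.75.
h(-1) = -8, h(-0.25) = -5, h(0.25) = -3, h(1.75) = 3.
Sum = Σ Δu_i · h(u_i).
Sum = -10.75.

-10.75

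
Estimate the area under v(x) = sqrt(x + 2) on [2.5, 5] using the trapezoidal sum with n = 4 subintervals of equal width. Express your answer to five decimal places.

5.98136

Δx = (5 − 2.5)/4 = 0.625.
v(2.5) ≈ 2.12132, v(3.125) ≈ 2.26385, v(3.75) ≈ 2.39792, v(4.375) ≈ 2.52488, v(5) ≈ 2.64575.
T_4 = (Δx/2)·[v(x_0) + 2v(x_1) + 2v(x_2) + 2v(x_3) + v(x_4)].
Sum ≈ 5.98136.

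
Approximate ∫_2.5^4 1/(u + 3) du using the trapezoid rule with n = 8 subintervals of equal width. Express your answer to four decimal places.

0.2412

Δu = (4 − 2.5)/8 = 0.1875.
f(2.5) = 2/11, f(2.6875) = 16/91, f(2.875) = 8/47, f(3.0625) = 16/97, f(3.25) = 0.16, f(3.4375) = 16/103, f(3.625) = 8/53, f(3.8125) = 16/109, f(4) = 1/7.
T_8 = (Δu/2)·[f(u_0) + 2f(u_1) + ... + 2f(u_{7}) + f(u_8)].
Sum ≈ 0.2412.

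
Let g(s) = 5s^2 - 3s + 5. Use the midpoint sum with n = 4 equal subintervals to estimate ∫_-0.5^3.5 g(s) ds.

72

Δs = (3.5 − (-0.5))/4 = 1.
Midpoints: 0, 1, 2, 3.
g(0) = 5, g(1) = 7, g(2) = 19, g(3) = 41.
Sum = Δs · [g(0) + g(1) + g(2) + g(3)].
Sum = 72.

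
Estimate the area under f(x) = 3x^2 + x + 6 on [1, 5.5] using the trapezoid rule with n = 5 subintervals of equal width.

208.8225

Δx = (5.5 − 1)/5 = 0.9.
f(1) = 10, f(1.9) = 18.73, f(2.8) = 32.32, f(3.7) = 50.77, f(4.6) = 74.08, f(5.5) = 102.25.
T_5 = (Δx/2)·[f(x_0) + 2f(x_1) + ... + 2f(x_{4}) + f(x_5)].
Sum = 208.8225.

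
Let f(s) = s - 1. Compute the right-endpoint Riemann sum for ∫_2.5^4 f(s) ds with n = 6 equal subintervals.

3.5625

Δs = (4 − 2.5)/6 = 0.25.
Right endpoints: 2.75, 3, 3.25, 3.5, 3.75, 4.
f(2.75) = 1.75, f(3) = 2, f(3.25) = 2.25, f(3.5) = 2.5, f(3.75) = 2.75, f(4) = 3.
Sum = Δs · [f(2.75) + f(3) + f(3.25) + ...].
Sum = 3.5625.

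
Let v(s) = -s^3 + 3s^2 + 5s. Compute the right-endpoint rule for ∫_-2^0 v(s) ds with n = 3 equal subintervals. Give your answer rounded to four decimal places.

Δs = (0 − (-2))/3 = 2/3.
Right endpoints: -4/3, -2/3, 0.
v(-4/3) = 28/27, v(-2/3) = -46/27, v(0) = 0.
Sum = Δs · [v(-4/3) + v(-2/3) + v(0)].
Sum ≈ -0.4444.

-0.4444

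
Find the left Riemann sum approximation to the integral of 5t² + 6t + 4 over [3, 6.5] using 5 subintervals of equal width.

Δt = (6.5 − 3)/5 = 0.7.
Left endpoints: 3, 3.7, 4.4, 5.1, 5.8.
f(3) = 67, f(3.7) = 94.65, f(4.4) = 127.2, f(5.1) = 164.65, f(5.8) = 207.
Sum = Δt · [f(3) + f(3.7) + f(4.4) + f(5.1) + f(5.8)].
Sum = 462.35.

462.35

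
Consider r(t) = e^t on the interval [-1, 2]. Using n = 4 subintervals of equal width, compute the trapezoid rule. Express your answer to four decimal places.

Δt = (2 − (-1))/4 = 0.75.
r(-1) ≈ 0.3679, r(-0.25) ≈ 0.7788, r(0.5) ≈ 1.6487, r(1.25) ≈ 3.4903, r(2) ≈ 7.3891.
T_4 = (Δt/2)·[r(t_0) + 2r(t_1) + 2r(t_2) + 2r(t_3) + r(t_4)].
Sum ≈ 7.3472.

7.3472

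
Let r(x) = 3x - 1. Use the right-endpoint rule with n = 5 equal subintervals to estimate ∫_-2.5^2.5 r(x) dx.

2.5

Δx = (2.5 − (-2.5))/5 = 1.
Right endpoints: -1.5, -0.5, 0.5, 1.5, 2.5.
r(-1.5) = -5.5, r(-0.5) = -2.5, r(0.5) = 0.5, r(1.5) = 3.5, r(2.5) = 6.5.
Sum = Δx · [r(-1.5) + r(-0.5) + r(0.5) + r(1.5) + r(2.5)].
Sum = 2.5.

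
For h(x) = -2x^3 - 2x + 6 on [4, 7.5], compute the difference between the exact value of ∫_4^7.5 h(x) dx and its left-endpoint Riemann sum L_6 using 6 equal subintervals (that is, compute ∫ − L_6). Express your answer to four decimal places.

-203.9540

Exact integral: ∫_4^7.5 h(x) dx = -1473.28125.
L_6 ≈ -1269.327257.
Error ≈ -1473.28125 − (-1269.327257) ≈ -203.9540.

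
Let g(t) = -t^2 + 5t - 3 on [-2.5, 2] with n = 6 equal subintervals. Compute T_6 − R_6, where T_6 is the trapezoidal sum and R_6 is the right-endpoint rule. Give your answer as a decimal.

T_6 = -27.421875.
R_6 = -18.140625.
T_6 − R_6 = -9.28125.

-9.28125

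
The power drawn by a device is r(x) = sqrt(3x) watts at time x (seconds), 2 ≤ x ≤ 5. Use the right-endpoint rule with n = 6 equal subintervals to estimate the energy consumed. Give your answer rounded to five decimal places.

9.99515

Δx = (5 − 2)/6 = 0.5.
Right endpoints: 2.5, 3, 3.5, 4, 4.5, 5.
r(2.5) ≈ 2.73861, r(3) ≈ 3.00000, r(3.5) ≈ 3.24037, r(4) ≈ 3.46410, r(4.5) ≈ 3.67423, r(5) ≈ 3.87298.
Sum = Δx · [r(2.5) + r(3) + r(3.5) + ...].
Sum ≈ 9.99515.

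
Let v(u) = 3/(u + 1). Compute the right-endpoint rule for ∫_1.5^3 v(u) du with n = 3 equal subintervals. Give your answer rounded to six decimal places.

Δu = (3 − 1.5)/3 = 0.5.
Right endpoints: 2, 2.5, 3.
v(2) = 1, v(2.5) = 6/7, v(3) = 0.75.
Sum = Δu · [v(2) + v(2.5) + v(3)].
Sum ≈ 1.303571.

1.303571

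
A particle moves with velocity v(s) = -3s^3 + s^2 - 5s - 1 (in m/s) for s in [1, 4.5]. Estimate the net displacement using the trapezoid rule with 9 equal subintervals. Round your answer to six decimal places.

-330.475437

Δs = (4.5 − 1)/9 = 7/18.
v(1) = -8, v(25/18) = -27319/1944, v(16/9) = -5731/243, v(13/6) = -2711/72, v(23/9) = -13928/243, v(53/18) = -162587/1944, v(10/3) = -353/3, v(67/18) = -311953/1944, v(37/9) = -51784/243, v(4.5) = -276.625.
T_9 = (Δs/2)·[v(s_0) + 2v(s_1) + ... + 2v(s_{8}) + v(s_9)].
Sum ≈ -330.475437.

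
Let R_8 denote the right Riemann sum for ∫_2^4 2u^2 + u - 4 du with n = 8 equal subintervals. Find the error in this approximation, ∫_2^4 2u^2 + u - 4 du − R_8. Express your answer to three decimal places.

Exact integral: ∫_2^4 f(u) du ≈ 35.33333.
R_8 = 38.625.
Error ≈ 35.33333 − 38.625 ≈ -3.292.

-3.292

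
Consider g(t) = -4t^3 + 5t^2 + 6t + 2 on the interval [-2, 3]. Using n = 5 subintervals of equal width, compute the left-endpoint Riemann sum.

60

Δt = (3 − (-2))/5 = 1.
Left endpoints: -2, -1, 0, 1, 2.
g(-2) = 42, g(-1) = 5, g(0) = 2, g(1) = 9, g(2) = 2.
Sum = Δt · [g(-2) + g(-1) + g(0) + g(1) + g(2)].
Sum = 60.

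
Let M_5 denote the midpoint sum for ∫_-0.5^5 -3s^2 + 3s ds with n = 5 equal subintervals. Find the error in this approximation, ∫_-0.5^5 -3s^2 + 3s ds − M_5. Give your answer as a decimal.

Exact integral: ∫_-0.5^5 f(s) ds = -88.
M_5 = -86.33625.
Error = -88 − (-86.33625) = -1.66375.

-1.66375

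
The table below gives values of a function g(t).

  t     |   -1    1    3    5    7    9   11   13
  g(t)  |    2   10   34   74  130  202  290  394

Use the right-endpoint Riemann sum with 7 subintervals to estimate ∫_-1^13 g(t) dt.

2268

Δt = 2.
Sum = 2·[10 + 34 + 74 + 130 + 202 + 290 + 394] = 2268.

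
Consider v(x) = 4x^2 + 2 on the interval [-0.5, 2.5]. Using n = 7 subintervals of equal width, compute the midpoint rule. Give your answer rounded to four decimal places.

26.8163

Δx = (2.5 − (-0.5))/7 = 3/7.
Midpoints: -2/7, 1/7, 4/7, 1, 10/7, 13/7, 16/7.
v(-2/7) = 114/49, v(1/7) = 102/49, v(4/7) = 162/49, v(1) = 6, v(10/7) = 498/49, v(13/7) = 774/49, v(16/7) = 1122/49.
Sum = Δx · [v(-2/7) + v(1/7) + v(4/7) + ...].
Sum ≈ 26.8163.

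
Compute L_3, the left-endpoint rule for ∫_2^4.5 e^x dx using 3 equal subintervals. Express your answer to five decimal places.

Δx = (4.5 − 2)/3 = 5/6.
Left endpoints: 2, 17/6, 11/3.
f(2) ≈ 7.38906, f(17/6) ≈ 17.00204, f(11/3) ≈ 39.12128.
Sum = Δx · [f(2) + f(17/6) + f(11/3)].
Sum ≈ 52.92698.

52.92698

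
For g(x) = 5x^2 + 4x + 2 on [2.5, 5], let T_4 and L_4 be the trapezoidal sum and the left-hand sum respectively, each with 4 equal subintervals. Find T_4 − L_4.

32.421875

T_4 = 225.60546875.
L_4 = 193.18359375.
T_4 − L_4 = 32.421875.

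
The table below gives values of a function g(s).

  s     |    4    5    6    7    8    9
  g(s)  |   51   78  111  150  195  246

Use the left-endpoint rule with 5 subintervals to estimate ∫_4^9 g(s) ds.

Δs = 1.
Sum = 1·[51 + 78 + 111 + 150 + 195] = 585.

585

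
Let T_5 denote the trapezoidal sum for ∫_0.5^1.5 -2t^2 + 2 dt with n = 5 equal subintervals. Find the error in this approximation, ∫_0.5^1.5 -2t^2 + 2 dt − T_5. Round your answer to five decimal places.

0.01333

Exact integral: ∫_0.5^1.5 f(t) dt ≈ -0.1666667.
T_5 = -0.18.
Error ≈ -0.1666667 − (-0.18) ≈ 0.01333.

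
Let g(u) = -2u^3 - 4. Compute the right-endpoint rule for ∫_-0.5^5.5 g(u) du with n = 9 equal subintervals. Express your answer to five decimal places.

-599.16667

Δu = (5.5 − (-0.5))/9 = 2/3.
Right endpoints: 1/6, 5/6, 1.5, 13/6, 17/6, 3.5, 25/6, 29/6, 5.5.
g(1/6) = -433/108, g(5/6) = -557/108, g(1.5) = -10.75, g(13/6) = -2629/108, g(17/6) = -5345/108, g(3.5) = -89.75, g(25/6) = -16057/108, g(29/6) = -24821/108, g(5.5) = -336.75.
Sum = Δu · [g(1/6) + g(5/6) + g(1.5) + ...].
Sum ≈ -599.16667.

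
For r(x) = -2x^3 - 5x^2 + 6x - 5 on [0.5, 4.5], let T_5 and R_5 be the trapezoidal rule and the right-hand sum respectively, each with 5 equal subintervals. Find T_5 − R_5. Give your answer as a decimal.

103.2

T_5 = -325.2.
R_5 = -428.4.
T_5 − R_5 = 103.2.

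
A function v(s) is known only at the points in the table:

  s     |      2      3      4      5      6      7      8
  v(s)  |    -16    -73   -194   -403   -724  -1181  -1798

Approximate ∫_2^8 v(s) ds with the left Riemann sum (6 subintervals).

Δs = 1.
Sum = 1·[(-16) + (-73) + (-194) + (-403) + (-724) + (-1181)] = -2591.

-2591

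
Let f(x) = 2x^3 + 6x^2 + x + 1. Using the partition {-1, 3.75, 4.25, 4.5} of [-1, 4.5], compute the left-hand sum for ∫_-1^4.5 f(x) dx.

Subinterval widths: 4.75, 0.5, 0.25.
Left endpoints: -1, 3.75, 4.25.
f(-1) = 4, f(3.75) = 194.59375, f(4.25) = 267.15625.
Sum = Σ Δx_i · f(x_i).
Sum = 183.0859375.

183.0859375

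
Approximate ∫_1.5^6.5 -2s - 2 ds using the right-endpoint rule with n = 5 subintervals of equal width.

-55

Δs = (6.5 − 1.5)/5 = 1.
Right endpoints: 2.5, 3.5, 4.5, 5.5, 6.5.
f(2.5) = -7, f(3.5) = -9, f(4.5) = -11, f(5.5) = -13, f(6.5) = -15.
Sum = Δs · [f(2.5) + f(3.5) + f(4.5) + f(5.5) + f(6.5)].
Sum = -55.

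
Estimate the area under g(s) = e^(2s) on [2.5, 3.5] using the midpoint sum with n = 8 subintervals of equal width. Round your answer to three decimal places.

Δs = (3.5 − 2.5)/8 = 0.125.
Midpoints: 2.5625, 2.6875, 2.8125, 2.9375, 3.0625, 3.1875, 3.3125, 3.4375.
g(2.5625) ≈ 168.174, g(2.6875) ≈ 215.940, g(2.8125) ≈ 277.272, g(2.9375) ≈ 356.025, g(3.0625) ≈ 457.145, g(3.1875) ≈ 586.985, g(3.3125) ≈ 753.704, g(3.4375) ≈ 967.775.
Sum = Δs · [g(2.5625) + g(2.6875) + g(2.8125) + ...].
Sum ≈ 472.878.

472.878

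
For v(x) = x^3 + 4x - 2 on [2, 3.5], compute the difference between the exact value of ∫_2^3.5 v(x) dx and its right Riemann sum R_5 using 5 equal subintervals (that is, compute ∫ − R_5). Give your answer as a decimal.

-6.316875

Exact integral: ∫_2^3.5 v(x) dx = 47.015625.
R_5 = 53.3325.
Error = 47.015625 − 53.3325 = -6.316875.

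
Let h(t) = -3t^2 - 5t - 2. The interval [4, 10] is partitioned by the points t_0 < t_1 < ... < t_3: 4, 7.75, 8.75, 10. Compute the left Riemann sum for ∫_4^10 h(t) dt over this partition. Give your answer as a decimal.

-827.734375

Subinterval widths: 3.75, 1, 1.25.
Left endpoints: 4, 7.75, 8.75.
h(4) = -70, h(7.75) = -220.9375, h(8.75) = -275.4375.
Sum = Σ Δt_i · h(t_i).
Sum = -827.734375.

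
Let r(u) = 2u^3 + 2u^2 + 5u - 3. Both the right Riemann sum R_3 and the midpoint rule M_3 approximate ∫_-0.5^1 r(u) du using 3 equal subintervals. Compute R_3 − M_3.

3.140625

R_3 = 1.625.
M_3 = -1.515625.
R_3 − M_3 = 3.140625.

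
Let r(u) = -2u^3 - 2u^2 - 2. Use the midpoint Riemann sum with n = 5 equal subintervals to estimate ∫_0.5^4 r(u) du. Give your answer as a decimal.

-175.336875

Δu = (4 − 0.5)/5 = 0.7.
Midpoints: 0.85, 1.55, 2.25, 2.95, 3.65.
r(0.85) = -4.67325, r(1.55) = -14.25275, r(2.25) = -34.90625, r(2.95) = -70.74975, r(3.65) = -125.89925.
Sum = Δu · [r(0.85) + r(1.55) + r(2.25) + r(2.95) + r(3.65)].
Sum = -175.336875.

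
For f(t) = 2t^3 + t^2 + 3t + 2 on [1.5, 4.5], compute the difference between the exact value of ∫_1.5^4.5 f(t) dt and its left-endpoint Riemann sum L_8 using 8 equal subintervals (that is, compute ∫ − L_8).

36.6328125

Exact integral: ∫_1.5^4.5 f(t) dt = 264.75.
L_8 = 228.1171875.
Error = 264.75 − 228.1171875 = 36.6328125.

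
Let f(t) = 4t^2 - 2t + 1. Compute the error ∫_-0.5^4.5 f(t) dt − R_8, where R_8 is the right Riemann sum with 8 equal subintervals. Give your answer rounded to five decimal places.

-23.17708

Exact integral: ∫_-0.5^4.5 f(t) dt ≈ 106.6666667.
R_8 = 129.84375.
Error ≈ 106.6666667 − 129.84375 ≈ -23.17708.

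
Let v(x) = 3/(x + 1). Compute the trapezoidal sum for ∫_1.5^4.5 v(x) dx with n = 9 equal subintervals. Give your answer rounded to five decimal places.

2.36889

Δx = (4.5 − 1.5)/9 = 1/3.
v(1.5) = 1.2, v(11/6) = 18/17, v(13/6) = 18/19, v(2.5) = 6/7, v(17/6) = 18/23, v(19/6) = 0.72, v(3.5) = 2/3, v(23/6) = 18/29, v(25/6) = 18/31, v(4.5) = 6/11.
T_9 = (Δx/2)·[v(x_0) + 2v(x_1) + ... + 2v(x_{8}) + v(x_9)].
Sum ≈ 2.36889.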